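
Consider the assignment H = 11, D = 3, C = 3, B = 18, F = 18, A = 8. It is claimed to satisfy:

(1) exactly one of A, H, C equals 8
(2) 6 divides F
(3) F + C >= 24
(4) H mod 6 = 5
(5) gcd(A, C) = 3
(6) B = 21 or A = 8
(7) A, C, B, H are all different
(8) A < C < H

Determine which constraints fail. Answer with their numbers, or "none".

Violated: 3, 5, and 8.

(1) A=8, H=11, C=3; 1 of them equals 8 — holds.
(2) 18 / 6 = 3, so 6 divides 18 — holds.
(3) F + C = 18 + 3 = 21; 21 < 24, bound 24 not met — does not hold.
(4) 11 mod 6 = 5 — holds.
(5) gcd(8, 3) = 1, not 3 — does not hold.
(6) B = 18 ≠ 21, but A = 8 = 8 (second disjunct) — holds.
(7) values 8, 3, 18, 11 are pairwise distinct — holds.
(8) values 8, 3, 11; A = 8 is not < C = 3 — does not hold.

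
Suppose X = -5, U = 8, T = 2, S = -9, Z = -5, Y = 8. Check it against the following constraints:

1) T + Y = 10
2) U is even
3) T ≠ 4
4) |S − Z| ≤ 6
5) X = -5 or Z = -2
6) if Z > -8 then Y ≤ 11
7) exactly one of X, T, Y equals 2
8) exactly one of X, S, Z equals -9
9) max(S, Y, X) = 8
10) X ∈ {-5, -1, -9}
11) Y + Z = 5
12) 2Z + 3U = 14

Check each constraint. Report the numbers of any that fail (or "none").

Constraint 11 is violated.

1) T + Y = 2 + 8 = 10  yes
2) U = 8 is even  yes
3) T = 2, and 2 ≠ 4  yes
4) |-9 − (-5)| = 4; 4 ≤ 6  yes
5) X = -5 = -5 (first disjunct)  yes
6) Z = -5 > -8, so we need Y ≤ 11; Y = 8 ≤ 11  yes
7) X=-5, T=2, Y=8; 1 of them equals 2  yes
8) X=-5, S=-9, Z=-5; 1 of them equals -9  yes
9) max(-9, 8, -5) = 8  yes
10) X = -5 is in {-5, -1, -9}  yes
11) Y + Z = 8 + (-5) = 3, not 5  no
12) 2Z + 3U = 2(-5) + 3(8) = 14  yes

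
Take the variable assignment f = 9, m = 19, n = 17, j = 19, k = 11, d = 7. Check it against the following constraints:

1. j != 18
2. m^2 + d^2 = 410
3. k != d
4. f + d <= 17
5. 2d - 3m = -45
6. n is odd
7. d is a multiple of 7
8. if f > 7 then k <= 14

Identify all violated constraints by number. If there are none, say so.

1. j = 19, and 19 ≠ 18  ✔
2. m^2 + d^2 = 19^2 + 7^2 = 361 + 49 = 410  ✔
3. k = 11, d = 7; distinct  ✔
4. f + d = 9 + 7 = 16; 16 ≤ 17  ✔
5. 2d - 3m = 2(7) - 3(19) = -43, not -45  ✘
6. n = 17 is odd  ✔
7. 7 / 7 = 1, so 7 divides 7  ✔
8. f = 9 > 7, so we need k ≤ 14; k = 11 ≤ 14  ✔

No — constraint 5 is not satisfied.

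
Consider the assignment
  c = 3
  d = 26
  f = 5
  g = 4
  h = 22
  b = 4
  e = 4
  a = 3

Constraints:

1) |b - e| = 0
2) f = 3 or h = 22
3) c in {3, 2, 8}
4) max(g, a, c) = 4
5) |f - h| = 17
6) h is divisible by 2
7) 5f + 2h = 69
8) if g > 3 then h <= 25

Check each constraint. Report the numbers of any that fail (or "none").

No violations.

1) |4 - 4| = 0  holds
2) f = 5 ≠ 3, but h = 22 = 22 (second disjunct)  holds
3) c = 3 is in {3, 2, 8}  holds
4) max(4, 3, 3) = 4  holds
5) |5 - 22| = 17  holds
6) 22 / 2 = 11, so 2 divides 22  holds
7) 5f + 2h = 5(5) + 2(22) = 69  holds
8) g = 4 > 3, so we need h ≤ 25; h = 22 ≤ 25  holds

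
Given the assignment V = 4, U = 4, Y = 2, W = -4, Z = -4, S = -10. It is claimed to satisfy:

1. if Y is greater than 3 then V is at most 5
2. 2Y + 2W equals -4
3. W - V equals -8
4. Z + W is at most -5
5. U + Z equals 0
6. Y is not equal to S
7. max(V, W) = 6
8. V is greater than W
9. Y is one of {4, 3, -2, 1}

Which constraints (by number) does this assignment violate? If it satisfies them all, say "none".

Constraints 7 and 9 do not hold.

1. Y = 2, not > 3; antecedent false, conditional vacuously true  ✔
2. 2Y + 2W = 2(2) + 2(-4) = -4  ✔
3. W - V = -4 - 4 = -8  ✔
4. Z + W = -4 + (-4) = -8; -8 ≤ -5  ✔
5. U + Z = 4 + (-4) = 0  ✔
6. Y = 2, S = -10; distinct  ✔
7. max(4, -4) = 4, not 6  ✘
8. V = 4, W = -4; 4 > -4  ✔
9. Y = 2 is not in {4, 3, -2, 1}  ✘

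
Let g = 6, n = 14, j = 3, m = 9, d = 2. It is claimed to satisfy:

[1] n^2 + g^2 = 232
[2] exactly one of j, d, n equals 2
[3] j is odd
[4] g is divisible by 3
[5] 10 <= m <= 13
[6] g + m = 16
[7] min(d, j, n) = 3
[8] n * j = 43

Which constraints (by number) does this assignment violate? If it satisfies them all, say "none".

[1] n^2 + g^2 = 14^2 + 6^2 = 196 + 36 = 232  true
[2] j=3, d=2, n=14; 1 of them equals 2  true
[3] j = 3 is odd  true
[4] 6 / 3 = 2, so 3 divides 6  true
[5] m = 9 is outside [10, 13]  false
[6] g + m = 6 + 9 = 15, not 16  false
[7] min(2, 3, 14) = 2, not 3  false
[8] n * j = 14 * 3 = 42, not 43  false

The assignment fails constraints 5, 6, 7, and 8.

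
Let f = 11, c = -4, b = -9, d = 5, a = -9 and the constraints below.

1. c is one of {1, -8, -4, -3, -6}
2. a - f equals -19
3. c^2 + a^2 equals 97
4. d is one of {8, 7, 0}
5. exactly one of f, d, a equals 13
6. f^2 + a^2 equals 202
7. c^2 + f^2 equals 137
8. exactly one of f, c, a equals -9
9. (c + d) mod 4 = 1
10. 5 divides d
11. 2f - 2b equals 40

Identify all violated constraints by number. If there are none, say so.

1. c = -4 is in {1, -8, -4, -3, -6} — OK.
2. a - f = -9 - 11 = -20, not -19 — violated.
3. c^2 + a^2 = (-4)^2 + (-9)^2 = 16 + 81 = 97 — OK.
4. d = 5 is not in {8, 7, 0} — violated.
5. f=11, d=5, a=-9; 0 of them equal 13, not exactly one — violated.
6. f^2 + a^2 = 11^2 + (-9)^2 = 121 + 81 = 202 — OK.
7. c^2 + f^2 = (-4)^2 + 11^2 = 16 + 121 = 137 — OK.
8. f=11, c=-4, a=-9; 1 of them equals -9 — OK.
9. c + d = 1; 1 mod 4 = 1 — OK.
10. 5 / 5 = 1, so 5 divides 5 — OK.
11. 2f - 2b = 2(11) - 2(-9) = 40 — OK.

Constraints 2, 4, 5 are violated.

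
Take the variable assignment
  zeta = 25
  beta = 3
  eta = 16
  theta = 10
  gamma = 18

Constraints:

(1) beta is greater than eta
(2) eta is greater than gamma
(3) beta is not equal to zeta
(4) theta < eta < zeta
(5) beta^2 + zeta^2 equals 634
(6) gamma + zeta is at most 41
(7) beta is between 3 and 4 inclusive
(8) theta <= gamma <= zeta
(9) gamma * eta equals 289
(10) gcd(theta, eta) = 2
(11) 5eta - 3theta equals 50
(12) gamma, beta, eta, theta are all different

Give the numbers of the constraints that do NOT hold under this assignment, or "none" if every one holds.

Violated: 1, 2, 6, and 9.

(1) beta = 3, eta = 16; 3 ≤ 16 (want >) — fails.
(2) eta = 16, gamma = 18; 16 ≤ 18 (want >) — fails.
(3) beta = 3, zeta = 25; distinct — holds.
(4) values 10 < 16 < 25 — holds.
(5) beta^2 + zeta^2 = 3^2 + 25^2 = 9 + 625 = 634 — holds.
(6) gamma + zeta = 18 + 25 = 43; 43 > 41, bound 41 not met — fails.
(7) beta = 3 lies in [3, 4] — holds.
(8) values 10 <= 18 <= 25 — holds.
(9) gamma * eta = 18 * 16 = 288, not 289 — fails.
(10) gcd(10, 16) = 2 — holds.
(11) 5eta - 3theta = 5(16) - 3(10) = 50 — holds.
(12) values 18, 3, 16, 10 are pairwise distinct — holds.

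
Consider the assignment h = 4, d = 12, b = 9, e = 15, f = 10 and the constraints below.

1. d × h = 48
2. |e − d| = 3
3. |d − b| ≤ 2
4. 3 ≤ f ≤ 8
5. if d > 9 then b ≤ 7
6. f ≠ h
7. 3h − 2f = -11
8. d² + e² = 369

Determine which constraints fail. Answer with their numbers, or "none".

1. d × h = 12 × 4 = 48 — holds.
2. |15 − 12| = 3 — holds.
3. |12 − 9| = 3; 3 > 2, exceeds bound 2 — fails.
4. f = 10 is outside [3, 8] — fails.
5. d = 12 > 9, so we need b ≤ 7; but b = 9 > 7 — fails.
6. f = 10, h = 4; distinct — holds.
7. 3h − 2f = 3(4) − 2(10) = -8, not -11 — fails.
8. d² + e² = 12² + 15² = 144 + 225 = 369 — holds.

Violated: 3, 4, 5, 7.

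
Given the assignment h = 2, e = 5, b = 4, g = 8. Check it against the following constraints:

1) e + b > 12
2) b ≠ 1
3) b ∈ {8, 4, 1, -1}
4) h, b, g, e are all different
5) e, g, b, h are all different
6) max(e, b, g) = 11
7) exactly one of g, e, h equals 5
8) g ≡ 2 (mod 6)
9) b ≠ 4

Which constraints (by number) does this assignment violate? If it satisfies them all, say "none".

1) e + b = 5 + 4 = 9; 9 ≤ 12, bound 12 not met  fails
2) b = 4, and 4 ≠ 1  holds
3) b = 4 is in {8, 4, 1, -1}  holds
4) values 2, 4, 8, 5 are pairwise distinct  holds
5) values 5, 8, 4, 2 are pairwise distinct  holds
6) max(5, 4, 8) = 8, not 11  fails
7) g=8, e=5, h=2; 1 of them equals 5  holds
8) 8 mod 6 = 2  holds
9) b = 4, but 4 is required to differ  fails

Constraints 1, 6, and 9 do not hold.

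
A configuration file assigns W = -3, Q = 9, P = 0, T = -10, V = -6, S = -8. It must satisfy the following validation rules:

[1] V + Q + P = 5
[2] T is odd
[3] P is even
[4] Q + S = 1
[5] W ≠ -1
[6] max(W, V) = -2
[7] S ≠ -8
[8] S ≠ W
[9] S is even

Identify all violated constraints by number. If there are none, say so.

Constraints 1, 2, 6, and 7 are violated.

[1] V + Q + P = -6 + 9 + 0 = 3, not 5 — fails.
[2] T = -10 is even — fails.
[3] P = 0 is even — holds.
[4] Q + S = 9 + (-8) = 1 — holds.
[5] W = -3, and -3 ≠ -1 — holds.
[6] max(-3, -6) = -3, not -2 — fails.
[7] S = -8, but -8 is required to differ — fails.
[8] S = -8, W = -3; distinct — holds.
[9] S = -8 is even — holds.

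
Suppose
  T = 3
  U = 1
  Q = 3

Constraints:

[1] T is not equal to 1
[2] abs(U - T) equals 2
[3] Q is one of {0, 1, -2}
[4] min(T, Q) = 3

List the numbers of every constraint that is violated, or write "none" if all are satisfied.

No — constraint 3 is not satisfied.

[1] T = 3, and 3 ≠ 1 — satisfied.
[2] abs(1 - 3) = 2 — satisfied.
[3] Q = 3 is not in {0, 1, -2} — violated.
[4] min(3, 3) = 3 — satisfied.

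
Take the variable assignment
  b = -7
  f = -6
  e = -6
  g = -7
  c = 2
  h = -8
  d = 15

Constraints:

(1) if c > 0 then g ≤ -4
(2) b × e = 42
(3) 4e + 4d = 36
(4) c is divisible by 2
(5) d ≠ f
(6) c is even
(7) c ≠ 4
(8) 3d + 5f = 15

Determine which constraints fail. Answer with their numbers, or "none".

None — every constraint holds.

(1) c = 2 > 0, so we need g ≤ -4; g = -7 ≤ -4  OK
(2) b × e = -7 × (-6) = 42  OK
(3) 4e + 4d = 4(-6) + 4(15) = 36  OK
(4) 2 / 2 = 1, so 2 divides 2  OK
(5) d = 15, f = -6; distinct  OK
(6) c = 2 is even  OK
(7) c = 2, and 2 ≠ 4  OK
(8) 3d + 5f = 3(15) + 5(-6) = 15  OK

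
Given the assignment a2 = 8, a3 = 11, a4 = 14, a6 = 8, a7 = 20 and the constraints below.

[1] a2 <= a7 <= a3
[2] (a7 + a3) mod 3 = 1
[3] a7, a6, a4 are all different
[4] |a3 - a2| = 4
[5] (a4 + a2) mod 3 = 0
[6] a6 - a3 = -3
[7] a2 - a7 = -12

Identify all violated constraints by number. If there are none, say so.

[1] values 8, 20, 11; a7 = 20 is not <= a3 = 11 — does not hold.
[2] a7 + a3 = 31; 31 mod 3 = 1 — holds.
[3] values 20, 8, 14 are pairwise distinct — holds.
[4] |11 - 8| = 3, not 4 — does not hold.
[5] a4 + a2 = 22; 22 mod 3 = 1, not 0 — does not hold.
[6] a6 - a3 = 8 - 11 = -3 — holds.
[7] a2 - a7 = 8 - 20 = -12 — holds.

The assignment fails constraints 1, 4, 5.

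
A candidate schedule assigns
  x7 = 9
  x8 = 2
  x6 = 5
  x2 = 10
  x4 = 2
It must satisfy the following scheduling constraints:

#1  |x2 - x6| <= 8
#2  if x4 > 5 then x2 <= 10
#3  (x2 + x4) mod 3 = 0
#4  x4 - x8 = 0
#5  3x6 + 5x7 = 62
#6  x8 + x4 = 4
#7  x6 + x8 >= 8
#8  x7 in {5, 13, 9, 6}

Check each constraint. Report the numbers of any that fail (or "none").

#1 |10 - 5| = 5; 5 ≤ 8  yes
#2 x4 = 2, not > 5; antecedent false, conditional vacuously true  yes
#3 x2 + x4 = 12; 12 mod 3 = 0  yes
#4 x4 - x8 = 2 - 2 = 0  yes
#5 3x6 + 5x7 = 3(5) + 5(9) = 60, not 62  no
#6 x8 + x4 = 2 + 2 = 4  yes
#7 x6 + x8 = 5 + 2 = 7; 7 < 8, bound 8 not met  no
#8 x7 = 9 is in {5, 13, 9, 6}  yes

Constraints 5 and 7 are violated.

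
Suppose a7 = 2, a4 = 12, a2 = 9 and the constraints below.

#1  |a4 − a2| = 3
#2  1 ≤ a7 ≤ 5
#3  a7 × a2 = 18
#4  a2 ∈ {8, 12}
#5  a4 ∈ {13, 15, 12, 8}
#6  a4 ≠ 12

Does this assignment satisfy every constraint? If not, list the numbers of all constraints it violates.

Violated: 4 and 6.

#1 |12 − 9| = 3 — holds.
#2 a7 = 2 lies in [1, 5] — holds.
#3 a7 × a2 = 2 × 9 = 18 — holds.
#4 a2 = 9 is not in {8, 12} — fails.
#5 a4 = 12 is in {13, 15, 12, 8} — holds.
#6 a4 = 12, but 12 is required to differ — fails.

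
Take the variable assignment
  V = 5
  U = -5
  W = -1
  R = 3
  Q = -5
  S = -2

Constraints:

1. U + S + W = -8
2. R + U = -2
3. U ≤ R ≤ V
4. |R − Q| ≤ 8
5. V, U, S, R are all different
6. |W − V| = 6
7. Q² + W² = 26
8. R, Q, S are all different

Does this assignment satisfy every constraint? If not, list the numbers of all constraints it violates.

All constraints are satisfied.

1. U + S + W = -5 + (-2) + (-1) = -8 — satisfied.
2. R + U = 3 + (-5) = -2 — satisfied.
3. values -5 ≤ 3 ≤ 5 — satisfied.
4. |3 − (-5)| = 8; 8 ≤ 8 — satisfied.
5. values 5, -5, -2, 3 are pairwise distinct — satisfied.
6. |-1 − 5| = 6 — satisfied.
7. Q² + W² = (-5)² + (-1)² = 25 + 1 = 26 — satisfied.
8. values 3, -5, -2 are pairwise distinct — satisfied.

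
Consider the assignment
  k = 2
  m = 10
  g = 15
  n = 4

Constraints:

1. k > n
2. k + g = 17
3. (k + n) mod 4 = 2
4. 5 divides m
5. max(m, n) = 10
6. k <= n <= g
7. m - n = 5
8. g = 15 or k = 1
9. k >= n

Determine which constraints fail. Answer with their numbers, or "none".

1. k = 2, n = 4; 2 ≤ 4 (want >) — violated.
2. k + g = 2 + 15 = 17 — satisfied.
3. k + n = 6; 6 mod 4 = 2 — satisfied.
4. 10 / 5 = 2, so 5 divides 10 — satisfied.
5. max(10, 4) = 10 — satisfied.
6. values 2 <= 4 <= 15 — satisfied.
7. m - n = 10 - 4 = 6, not 5 — violated.
8. g = 15 = 15 (first disjunct) — satisfied.
9. k = 2, n = 4; 2 < 4 (want ≥) — violated.

No — constraints 1, 7, and 9 are not satisfied.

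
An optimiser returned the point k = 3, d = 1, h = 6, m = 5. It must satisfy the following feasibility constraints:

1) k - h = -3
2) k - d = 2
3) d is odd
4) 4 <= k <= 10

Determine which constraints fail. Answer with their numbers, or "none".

1) k - h = 3 - 6 = -3 — OK.
2) k - d = 3 - 1 = 2 — OK.
3) d = 1 is odd — OK.
4) k = 3 is outside [4, 10] — violated.

The assignment fails constraint 4.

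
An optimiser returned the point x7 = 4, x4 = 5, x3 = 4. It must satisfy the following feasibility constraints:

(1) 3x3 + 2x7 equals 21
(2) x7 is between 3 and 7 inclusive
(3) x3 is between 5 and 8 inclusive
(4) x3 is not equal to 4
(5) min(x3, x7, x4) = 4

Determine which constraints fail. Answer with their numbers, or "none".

(1) 3x3 + 2x7 = 3(4) + 2(4) = 20, not 21  no
(2) x7 = 4 lies in [3, 7]  yes
(3) x3 = 4 is outside [5, 8]  no
(4) x3 = 4, but 4 is required to differ  no
(5) min(4, 4, 5) = 4  yes

The assignment fails constraints 1, 3, 4.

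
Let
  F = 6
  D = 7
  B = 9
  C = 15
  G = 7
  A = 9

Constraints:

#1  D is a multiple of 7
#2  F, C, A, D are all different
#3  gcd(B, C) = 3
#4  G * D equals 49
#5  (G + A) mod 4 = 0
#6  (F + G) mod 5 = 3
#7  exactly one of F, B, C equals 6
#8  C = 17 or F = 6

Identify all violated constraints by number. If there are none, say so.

#1 7 / 7 = 1, so 7 divides 7 — OK.
#2 values 6, 15, 9, 7 are pairwise distinct — OK.
#3 gcd(9, 15) = 3 — OK.
#4 G * D = 7 * 7 = 49 — OK.
#5 G + A = 16; 16 mod 4 = 0 — OK.
#6 F + G = 13; 13 mod 5 = 3 — OK.
#7 F=6, B=9, C=15; 1 of them equals 6 — OK.
#8 C = 15 ≠ 17, but F = 6 = 6 (second disjunct) — OK.

The assignment satisfies every constraint.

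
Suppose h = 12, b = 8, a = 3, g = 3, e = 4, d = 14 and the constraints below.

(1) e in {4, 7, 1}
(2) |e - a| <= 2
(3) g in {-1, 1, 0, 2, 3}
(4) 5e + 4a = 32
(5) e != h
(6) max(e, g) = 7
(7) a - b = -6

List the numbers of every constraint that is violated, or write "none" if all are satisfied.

(1) e = 4 is in {4, 7, 1} — holds.
(2) |4 - 3| = 1; 1 ≤ 2 — holds.
(3) g = 3 is in {-1, 1, 0, 2, 3} — holds.
(4) 5e + 4a = 5(4) + 4(3) = 32 — holds.
(5) e = 4, h = 12; distinct — holds.
(6) max(4, 3) = 4, not 7 — fails.
(7) a - b = 3 - 8 = -5, not -6 — fails.

Constraints 6 and 7 do not hold.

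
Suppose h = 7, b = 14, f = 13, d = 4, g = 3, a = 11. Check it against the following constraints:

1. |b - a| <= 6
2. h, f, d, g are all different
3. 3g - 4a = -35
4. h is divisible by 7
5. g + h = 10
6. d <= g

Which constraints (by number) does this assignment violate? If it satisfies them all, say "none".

1. |14 - 11| = 3; 3 ≤ 6 — satisfied.
2. values 7, 13, 4, 3 are pairwise distinct — satisfied.
3. 3g - 4a = 3(3) - 4(11) = -35 — satisfied.
4. 7 / 7 = 1, so 7 divides 7 — satisfied.
5. g + h = 3 + 7 = 10 — satisfied.
6. d = 4, g = 3; 4 > 3 (want ≤) — violated.

Constraint 6 does not hold.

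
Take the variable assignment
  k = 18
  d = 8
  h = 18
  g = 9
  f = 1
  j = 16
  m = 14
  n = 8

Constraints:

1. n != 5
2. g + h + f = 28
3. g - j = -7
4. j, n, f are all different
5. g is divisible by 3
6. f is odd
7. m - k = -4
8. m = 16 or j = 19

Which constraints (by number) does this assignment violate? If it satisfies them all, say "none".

1. n = 8, and 8 ≠ 5 — holds.
2. g + h + f = 9 + 18 + 1 = 28 — holds.
3. g - j = 9 - 16 = -7 — holds.
4. values 16, 8, 1 are pairwise distinct — holds.
5. 9 / 3 = 3, so 3 divides 9 — holds.
6. f = 1 is odd — holds.
7. m - k = 14 - 18 = -4 — holds.
8. m = 14 ≠ 16 and j = 16 ≠ 19; both disjuncts false — does not hold.

The assignment fails constraint 8.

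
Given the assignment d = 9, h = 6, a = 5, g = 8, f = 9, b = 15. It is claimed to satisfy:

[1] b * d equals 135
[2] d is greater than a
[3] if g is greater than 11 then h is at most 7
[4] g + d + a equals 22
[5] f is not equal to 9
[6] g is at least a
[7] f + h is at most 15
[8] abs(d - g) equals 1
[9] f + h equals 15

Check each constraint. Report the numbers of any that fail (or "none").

[1] b * d = 15 * 9 = 135 — satisfied.
[2] d = 9, a = 5; 9 > 5 — satisfied.
[3] g = 8, not > 11; antecedent false, conditional vacuously true — satisfied.
[4] g + d + a = 8 + 9 + 5 = 22 — satisfied.
[5] f = 9, but 9 is required to differ — violated.
[6] g = 8, a = 5; 8 ≥ 5 — satisfied.
[7] f + h = 9 + 6 = 15; 15 ≤ 15 — satisfied.
[8] abs(9 - 8) = 1 — satisfied.
[9] f + h = 9 + 6 = 15 — satisfied.

The assignment fails constraint 5.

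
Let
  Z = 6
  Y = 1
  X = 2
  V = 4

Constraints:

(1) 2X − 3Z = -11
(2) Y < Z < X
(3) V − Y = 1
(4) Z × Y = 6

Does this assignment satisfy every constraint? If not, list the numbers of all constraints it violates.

Constraints 1, 2, and 3 do not hold.

(1) 2X − 3Z = 2(2) − 3(6) = -14, not -11  FAIL
(2) values 1, 6, 2; Z = 6 is not < X = 2  FAIL
(3) V − Y = 4 − 1 = 3, not 1  FAIL
(4) Z × Y = 6 × 1 = 6  OK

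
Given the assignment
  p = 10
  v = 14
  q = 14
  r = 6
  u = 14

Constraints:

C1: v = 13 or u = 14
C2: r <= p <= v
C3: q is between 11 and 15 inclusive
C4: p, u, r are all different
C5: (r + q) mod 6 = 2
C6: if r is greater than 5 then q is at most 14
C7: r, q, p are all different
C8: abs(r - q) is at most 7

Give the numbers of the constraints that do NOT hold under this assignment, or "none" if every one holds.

C1: v = 14 ≠ 13, but u = 14 = 14 (second disjunct)  ✓
C2: values 6 <= 10 <= 14  ✓
C3: q = 14 lies in [11, 15]  ✓
C4: values 10, 14, 6 are pairwise distinct  ✓
C5: r + q = 20; 20 mod 6 = 2  ✓
C6: r = 6 > 5, so we need q ≤ 14; q = 14 ≤ 14  ✓
C7: values 6, 14, 10 are pairwise distinct  ✓
C8: abs(6 - 14) = 8; 8 > 7, exceeds bound 7  ✗

The assignment fails constraint 8.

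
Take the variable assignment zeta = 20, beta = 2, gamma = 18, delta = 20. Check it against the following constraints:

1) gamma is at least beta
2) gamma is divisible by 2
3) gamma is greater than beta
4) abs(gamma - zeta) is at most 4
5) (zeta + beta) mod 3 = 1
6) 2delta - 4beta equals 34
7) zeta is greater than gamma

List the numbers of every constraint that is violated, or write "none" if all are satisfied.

Constraint 6 is violated.

1) gamma = 18, beta = 2; 18 ≥ 2 — holds.
2) 18 / 2 = 9, so 2 divides 18 — holds.
3) gamma = 18, beta = 2; 18 > 2 — holds.
4) abs(18 - 20) = 2; 2 ≤ 4 — holds.
5) zeta + beta = 22; 22 mod 3 = 1 — holds.
6) 2delta - 4beta = 2(20) - 4(2) = 32, not 34 — fails.
7) zeta = 20, gamma = 18; 20 > 18 — holds.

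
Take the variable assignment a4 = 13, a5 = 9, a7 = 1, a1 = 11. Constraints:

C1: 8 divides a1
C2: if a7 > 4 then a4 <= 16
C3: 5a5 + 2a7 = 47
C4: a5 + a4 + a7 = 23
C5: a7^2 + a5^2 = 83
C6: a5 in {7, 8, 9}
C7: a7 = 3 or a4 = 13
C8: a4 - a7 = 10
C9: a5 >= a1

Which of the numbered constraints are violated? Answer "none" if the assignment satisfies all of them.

C1: 11 = 8*1 + 3, so 8 does not divide 11 — does not hold.
C2: a7 = 1, not > 4; antecedent false, conditional vacuously true — holds.
C3: 5a5 + 2a7 = 5(9) + 2(1) = 47 — holds.
C4: a5 + a4 + a7 = 9 + 13 + 1 = 23 — holds.
C5: a7^2 + a5^2 = 1^2 + 9^2 = 1 + 81 = 82, not 83 — does not hold.
C6: a5 = 9 is in {7, 8, 9} — holds.
C7: a7 = 1 ≠ 3, but a4 = 13 = 13 (second disjunct) — holds.
C8: a4 - a7 = 13 - 1 = 12, not 10 — does not hold.
C9: a5 = 9, a1 = 11; 9 < 11 (want ≥) — does not hold.

No — constraints 1, 5, 8, 9 are not satisfied.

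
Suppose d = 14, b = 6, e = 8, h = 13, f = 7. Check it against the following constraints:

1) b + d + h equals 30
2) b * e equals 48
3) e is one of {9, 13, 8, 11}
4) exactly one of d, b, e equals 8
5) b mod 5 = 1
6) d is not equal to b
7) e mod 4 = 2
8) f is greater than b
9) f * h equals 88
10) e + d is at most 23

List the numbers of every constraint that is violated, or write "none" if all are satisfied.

1) b + d + h = 6 + 14 + 13 = 33, not 30 — does not hold.
2) b * e = 6 * 8 = 48 — holds.
3) e = 8 is in {9, 13, 8, 11} — holds.
4) d=14, b=6, e=8; 1 of them equals 8 — holds.
5) 6 mod 5 = 1 — holds.
6) d = 14, b = 6; distinct — holds.
7) 8 mod 4 = 0, not 2 — does not hold.
8) f = 7, b = 6; 7 > 6 — holds.
9) f * h = 7 * 13 = 91, not 88 — does not hold.
10) e + d = 8 + 14 = 22; 22 ≤ 23 — holds.

Violated: 1, 7, and 9.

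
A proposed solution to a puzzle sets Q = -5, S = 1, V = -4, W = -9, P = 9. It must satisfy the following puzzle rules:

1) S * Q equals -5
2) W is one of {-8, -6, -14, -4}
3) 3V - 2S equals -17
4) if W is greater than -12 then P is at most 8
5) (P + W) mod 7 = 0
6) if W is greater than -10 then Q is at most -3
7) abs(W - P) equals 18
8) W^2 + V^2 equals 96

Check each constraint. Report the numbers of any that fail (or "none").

1) S * Q = 1 * (-5) = -5 — holds.
2) W = -9 is not in {-8, -6, -14, -4} — does not hold.
3) 3V - 2S = 3(-4) - 2(1) = -14, not -17 — does not hold.
4) W = -9 > -12, so we need P ≤ 8; but P = 9 > 8 — does not hold.
5) P + W = 0; 0 mod 7 = 0 — holds.
6) W = -9 > -10, so we need Q ≤ -3; Q = -5 ≤ -3 — holds.
7) abs(-9 - 9) = 18 — holds.
8) W^2 + V^2 = (-9)^2 + (-4)^2 = 81 + 16 = 97, not 96 — does not hold.

Constraints 2, 3, 4, and 8 are violated.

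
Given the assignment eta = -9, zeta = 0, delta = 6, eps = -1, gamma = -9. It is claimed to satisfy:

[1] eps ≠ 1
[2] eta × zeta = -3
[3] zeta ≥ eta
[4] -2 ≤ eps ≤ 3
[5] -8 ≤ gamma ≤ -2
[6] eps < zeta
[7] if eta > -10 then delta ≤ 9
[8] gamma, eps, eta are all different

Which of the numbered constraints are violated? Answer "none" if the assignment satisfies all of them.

Constraints 2, 5, and 8 do not hold.

[1] eps = -1, and -1 ≠ 1 — holds.
[2] eta × zeta = -9 × 0 = 0, not -3 — fails.
[3] zeta = 0, eta = -9; 0 ≥ -9 — holds.
[4] eps = -1 lies in [-2, 3] — holds.
[5] gamma = -9 is outside [-8, -2] — fails.
[6] eps = -1, zeta = 0; -1 < 0 — holds.
[7] eta = -9 > -10, so we need delta ≤ 9; delta = 6 ≤ 9 — holds.
[8] gamma = eta = -9, not all different — fails.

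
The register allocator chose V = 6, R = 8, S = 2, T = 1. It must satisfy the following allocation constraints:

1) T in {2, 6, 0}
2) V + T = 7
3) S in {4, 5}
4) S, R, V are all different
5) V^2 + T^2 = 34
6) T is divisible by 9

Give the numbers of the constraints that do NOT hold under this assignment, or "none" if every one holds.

1) T = 1 is not in {2, 6, 0} — violated.
2) V + T = 6 + 1 = 7 — OK.
3) S = 2 is not in {4, 5} — violated.
4) values 2, 8, 6 are pairwise distinct — OK.
5) V^2 + T^2 = 6^2 + 1^2 = 36 + 1 = 37, not 34 — violated.
6) 1 = 9*0 + 1, so 9 does not divide 1 — violated.

Violated: 1, 3, 5, and 6.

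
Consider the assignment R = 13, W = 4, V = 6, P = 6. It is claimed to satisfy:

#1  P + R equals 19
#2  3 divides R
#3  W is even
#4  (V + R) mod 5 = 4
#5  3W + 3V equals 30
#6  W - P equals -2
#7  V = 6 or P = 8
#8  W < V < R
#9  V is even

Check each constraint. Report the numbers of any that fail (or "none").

No — constraint 2 is not satisfied.

#1 P + R = 6 + 13 = 19  ✔
#2 13 = 3*4 + 1, so 3 does not divide 13  ✘
#3 W = 4 is even  ✔
#4 V + R = 19; 19 mod 5 = 4  ✔
#5 3W + 3V = 3(4) + 3(6) = 30  ✔
#6 W - P = 4 - 6 = -2  ✔
#7 V = 6 = 6 (first disjunct)  ✔
#8 values 4 < 6 < 13  ✔
#9 V = 6 is even  ✔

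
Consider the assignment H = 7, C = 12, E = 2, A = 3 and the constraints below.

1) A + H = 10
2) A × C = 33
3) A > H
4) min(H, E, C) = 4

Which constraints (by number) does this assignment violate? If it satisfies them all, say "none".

1) A + H = 3 + 7 = 10  ✔
2) A × C = 3 × 12 = 36, not 33  ✘
3) A = 3, H = 7; 3 ≤ 7 (want >)  ✘
4) min(7, 2, 12) = 2, not 4  ✘

Violated: 2, 3, 4.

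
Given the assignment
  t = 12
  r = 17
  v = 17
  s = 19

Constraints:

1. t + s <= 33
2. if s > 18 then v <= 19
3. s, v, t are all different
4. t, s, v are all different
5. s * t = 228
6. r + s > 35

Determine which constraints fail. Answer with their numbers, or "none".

1. t + s = 12 + 19 = 31; 31 ≤ 33  true
2. s = 19 > 18, so we need v ≤ 19; v = 17 ≤ 19  true
3. values 19, 17, 12 are pairwise distinct  true
4. values 12, 19, 17 are pairwise distinct  true
5. s * t = 19 * 12 = 228  true
6. r + s = 17 + 19 = 36; 36 > 35  true

Yes — all constraints hold.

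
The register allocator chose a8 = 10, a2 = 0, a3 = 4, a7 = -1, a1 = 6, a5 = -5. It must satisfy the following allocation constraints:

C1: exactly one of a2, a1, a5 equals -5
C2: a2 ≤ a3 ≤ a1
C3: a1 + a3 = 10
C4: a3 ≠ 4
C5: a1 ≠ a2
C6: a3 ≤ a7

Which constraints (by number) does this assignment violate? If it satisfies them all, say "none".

C1: a2=0, a1=6, a5=-5; 1 of them equals -5  true
C2: values 0 ≤ 4 ≤ 6  true
C3: a1 + a3 = 6 + 4 = 10  true
C4: a3 = 4, but 4 is required to differ  false
C5: a1 = 6, a2 = 0; distinct  true
C6: a3 = 4, a7 = -1; 4 > -1 (want ≤)  false

Violated: 4 and 6.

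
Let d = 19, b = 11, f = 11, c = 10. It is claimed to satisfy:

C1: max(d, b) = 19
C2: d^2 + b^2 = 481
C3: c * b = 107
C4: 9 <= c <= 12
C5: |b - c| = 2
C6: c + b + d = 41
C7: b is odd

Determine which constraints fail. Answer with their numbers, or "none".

Violated: 2, 3, 5, and 6.

C1: max(19, 11) = 19  yes
C2: d^2 + b^2 = 19^2 + 11^2 = 361 + 121 = 482, not 481  no
C3: c * b = 10 * 11 = 110, not 107  no
C4: c = 10 lies in [9, 12]  yes
C5: |11 - 10| = 1, not 2  no
C6: c + b + d = 10 + 11 + 19 = 40, not 41  no
C7: b = 11 is odd  yes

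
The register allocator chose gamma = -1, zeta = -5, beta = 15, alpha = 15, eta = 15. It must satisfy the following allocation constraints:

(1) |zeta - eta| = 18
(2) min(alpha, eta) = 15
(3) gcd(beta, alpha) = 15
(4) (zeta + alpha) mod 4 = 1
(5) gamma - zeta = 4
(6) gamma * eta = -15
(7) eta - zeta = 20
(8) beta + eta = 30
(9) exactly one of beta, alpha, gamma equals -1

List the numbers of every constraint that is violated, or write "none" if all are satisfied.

The assignment fails constraints 1, 4.

(1) |-5 - 15| = 20, not 18  FAIL
(2) min(15, 15) = 15  OK
(3) gcd(15, 15) = 15  OK
(4) zeta + alpha = 10; 10 mod 4 = 2, not 1  FAIL
(5) gamma - zeta = -1 - (-5) = 4  OK
(6) gamma * eta = -1 * 15 = -15  OK
(7) eta - zeta = 15 - (-5) = 20  OK
(8) beta + eta = 15 + 15 = 30  OK
(9) beta=15, alpha=15, gamma=-1; 1 of them equals -1  OK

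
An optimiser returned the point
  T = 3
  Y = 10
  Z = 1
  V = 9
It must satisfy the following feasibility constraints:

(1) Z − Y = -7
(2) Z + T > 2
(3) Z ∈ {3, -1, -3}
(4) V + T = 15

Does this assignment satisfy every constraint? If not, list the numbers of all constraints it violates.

Violated: 1, 3, 4.

(1) Z − Y = 1 − 10 = -9, not -7  ✘
(2) Z + T = 1 + 3 = 4; 4 > 2  ✔
(3) Z = 1 is not in {3, -1, -3}  ✘
(4) V + T = 9 + 3 = 12, not 15  ✘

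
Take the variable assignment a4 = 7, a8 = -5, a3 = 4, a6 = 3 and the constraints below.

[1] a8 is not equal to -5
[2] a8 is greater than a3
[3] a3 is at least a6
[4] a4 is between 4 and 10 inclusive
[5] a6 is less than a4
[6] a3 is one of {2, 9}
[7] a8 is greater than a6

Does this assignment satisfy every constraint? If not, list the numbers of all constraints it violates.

[1] a8 = -5, but -5 is required to differ — violated.
[2] a8 = -5, a3 = 4; -5 ≤ 4 (want >) — violated.
[3] a3 = 4, a6 = 3; 4 ≥ 3 — OK.
[4] a4 = 7 lies in [4, 10] — OK.
[5] a6 = 3, a4 = 7; 3 < 7 — OK.
[6] a3 = 4 is not in {2, 9} — violated.
[7] a8 = -5, a6 = 3; -5 ≤ 3 (want >) — violated.

Violated: 1, 2, 6, and 7.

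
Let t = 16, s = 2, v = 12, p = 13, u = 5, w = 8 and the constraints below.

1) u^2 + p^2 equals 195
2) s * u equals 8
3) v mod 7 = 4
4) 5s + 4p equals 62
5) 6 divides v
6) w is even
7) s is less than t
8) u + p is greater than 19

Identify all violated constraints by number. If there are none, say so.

Constraints 1, 2, 3, 8 are violated.

1) u^2 + p^2 = 5^2 + 13^2 = 25 + 169 = 194, not 195 — fails.
2) s * u = 2 * 5 = 10, not 8 — fails.
3) 12 mod 7 = 5, not 4 — fails.
4) 5s + 4p = 5(2) + 4(13) = 62 — holds.
5) 12 / 6 = 2, so 6 divides 12 — holds.
6) w = 8 is even — holds.
7) s = 2, t = 16; 2 < 16 — holds.
8) u + p = 5 + 13 = 18; 18 ≤ 19, bound 19 not met — fails.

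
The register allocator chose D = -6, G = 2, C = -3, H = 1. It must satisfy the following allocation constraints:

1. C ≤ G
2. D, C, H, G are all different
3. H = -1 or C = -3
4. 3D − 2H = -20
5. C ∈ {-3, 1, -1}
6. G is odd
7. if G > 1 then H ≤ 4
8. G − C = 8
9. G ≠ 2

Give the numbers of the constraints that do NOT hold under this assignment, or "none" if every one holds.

1. C = -3, G = 2; -3 ≤ 2  yes
2. values -6, -3, 1, 2 are pairwise distinct  yes
3. H = 1 ≠ -1, but C = -3 = -3 (second disjunct)  yes
4. 3D − 2H = 3(-6) − 2(1) = -20  yes
5. C = -3 is in {-3, 1, -1}  yes
6. G = 2 is even  no
7. G = 2 > 1, so we need H ≤ 4; H = 1 ≤ 4  yes
8. G − C = 2 − (-3) = 5, not 8  no
9. G = 2, but 2 is required to differ  no

Constraints 6, 8, and 9 do not hold.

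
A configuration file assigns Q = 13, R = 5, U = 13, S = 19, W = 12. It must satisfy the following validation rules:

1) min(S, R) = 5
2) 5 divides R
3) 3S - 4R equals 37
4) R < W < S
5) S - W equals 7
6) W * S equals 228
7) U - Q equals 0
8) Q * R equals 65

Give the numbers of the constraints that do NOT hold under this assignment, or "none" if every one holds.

Yes — all constraints hold.

1) min(19, 5) = 5  OK
2) 5 / 5 = 1, so 5 divides 5  OK
3) 3S - 4R = 3(19) - 4(5) = 37  OK
4) values 5 < 12 < 19  OK
5) S - W = 19 - 12 = 7  OK
6) W * S = 12 * 19 = 228  OK
7) U - Q = 13 - 13 = 0  OK
8) Q * R = 13 * 5 = 65  OK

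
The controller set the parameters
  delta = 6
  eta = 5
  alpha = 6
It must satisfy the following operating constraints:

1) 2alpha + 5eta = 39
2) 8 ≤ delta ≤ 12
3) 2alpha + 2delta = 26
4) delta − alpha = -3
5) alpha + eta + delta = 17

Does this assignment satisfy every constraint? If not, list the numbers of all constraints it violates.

Violated: 1, 2, 3, and 4.

1) 2alpha + 5eta = 2(6) + 5(5) = 37, not 39  no
2) delta = 6 is outside [8, 12]  no
3) 2alpha + 2delta = 2(6) + 2(6) = 24, not 26  no
4) delta − alpha = 6 − 6 = 0, not -3  no
5) alpha + eta + delta = 6 + 5 + 6 = 17  yes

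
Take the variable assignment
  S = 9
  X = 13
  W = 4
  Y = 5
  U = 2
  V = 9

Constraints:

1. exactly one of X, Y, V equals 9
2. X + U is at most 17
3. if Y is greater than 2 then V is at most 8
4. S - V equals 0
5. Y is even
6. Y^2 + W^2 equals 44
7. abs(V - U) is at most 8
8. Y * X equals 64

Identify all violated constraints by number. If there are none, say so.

No — constraints 3, 5, 6, and 8 are not satisfied.

1. X=13, Y=5, V=9; 1 of them equals 9  true
2. X + U = 13 + 2 = 15; 15 ≤ 17  true
3. Y = 5 > 2, so we need V ≤ 8; but V = 9 > 8  false
4. S - V = 9 - 9 = 0  true
5. Y = 5 is odd  false
6. Y^2 + W^2 = 5^2 + 4^2 = 25 + 16 = 41, not 44  false
7. abs(9 - 2) = 7; 7 ≤ 8  true
8. Y * X = 5 * 13 = 65, not 64  false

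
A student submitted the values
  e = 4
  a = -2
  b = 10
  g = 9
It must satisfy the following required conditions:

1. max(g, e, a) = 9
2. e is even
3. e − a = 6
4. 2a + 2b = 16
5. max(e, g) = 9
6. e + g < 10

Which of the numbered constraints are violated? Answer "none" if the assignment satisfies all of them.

Constraint 6 is violated.

1. max(9, 4, -2) = 9  yes
2. e = 4 is even  yes
3. e − a = 4 − (-2) = 6  yes
4. 2a + 2b = 2(-2) + 2(10) = 16  yes
5. max(4, 9) = 9  yes
6. e + g = 4 + 9 = 13; 13 ≥ 10, bound 10 not met  no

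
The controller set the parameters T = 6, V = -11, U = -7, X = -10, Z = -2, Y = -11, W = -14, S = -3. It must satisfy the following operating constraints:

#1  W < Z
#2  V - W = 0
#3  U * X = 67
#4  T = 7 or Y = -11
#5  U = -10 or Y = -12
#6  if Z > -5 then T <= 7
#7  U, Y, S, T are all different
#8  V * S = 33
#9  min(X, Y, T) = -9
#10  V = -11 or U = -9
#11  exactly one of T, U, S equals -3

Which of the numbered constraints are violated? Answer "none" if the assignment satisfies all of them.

#1 W = -14, Z = -2; -14 < -2  OK
#2 V - W = -11 - (-14) = 3, not 0  FAIL
#3 U * X = -7 * (-10) = 70, not 67  FAIL
#4 T = 6 ≠ 7, but Y = -11 = -11 (second disjunct)  OK
#5 U = -7 ≠ -10 and Y = -11 ≠ -12; both disjuncts false  FAIL
#6 Z = -2 > -5, so we need T ≤ 7; T = 6 ≤ 7  OK
#7 values -7, -11, -3, 6 are pairwise distinct  OK
#8 V * S = -11 * (-3) = 33  OK
#9 min(-10, -11, 6) = -11, not -9  FAIL
#10 V = -11 = -11 (first disjunct)  OK
#11 T=6, U=-7, S=-3; 1 of them equals -3  OK

The assignment fails constraints 2, 3, 5, 9.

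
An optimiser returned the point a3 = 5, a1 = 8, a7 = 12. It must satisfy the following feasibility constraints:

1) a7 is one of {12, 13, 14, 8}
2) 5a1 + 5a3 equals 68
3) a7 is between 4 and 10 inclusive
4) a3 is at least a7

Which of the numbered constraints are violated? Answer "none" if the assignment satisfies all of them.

Violated: 2, 3, and 4.

1) a7 = 12 is in {12, 13, 14, 8}  OK
2) 5a1 + 5a3 = 5(8) + 5(5) = 65, not 68  FAIL
3) a7 = 12 is outside [4, 10]  FAIL
4) a3 = 5, a7 = 12; 5 < 12 (want ≥)  FAIL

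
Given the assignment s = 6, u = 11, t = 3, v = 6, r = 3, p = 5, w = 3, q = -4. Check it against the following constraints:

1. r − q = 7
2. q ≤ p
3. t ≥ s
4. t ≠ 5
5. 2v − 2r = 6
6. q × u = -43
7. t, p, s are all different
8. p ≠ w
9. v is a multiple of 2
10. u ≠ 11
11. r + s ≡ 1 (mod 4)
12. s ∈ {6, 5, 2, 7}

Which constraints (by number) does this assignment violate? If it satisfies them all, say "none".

No — constraints 3, 6, and 10 are not satisfied.

1. r − q = 3 − (-4) = 7  ✔
2. q = -4, p = 5; -4 ≤ 5  ✔
3. t = 3, s = 6; 3 < 6 (want ≥)  ✘
4. t = 3, and 3 ≠ 5  ✔
5. 2v − 2r = 2(6) − 2(3) = 6  ✔
6. q × u = -4 × 11 = -44, not -43  ✘
7. values 3, 5, 6 are pairwise distinct  ✔
8. p = 5, w = 3; distinct  ✔
9. 6 / 2 = 3, so 2 divides 6  ✔
10. u = 11, but 11 is required to differ  ✘
11. r + s = 9; 9 mod 4 = 1  ✔
12. s = 6 is in {6, 5, 2, 7}  ✔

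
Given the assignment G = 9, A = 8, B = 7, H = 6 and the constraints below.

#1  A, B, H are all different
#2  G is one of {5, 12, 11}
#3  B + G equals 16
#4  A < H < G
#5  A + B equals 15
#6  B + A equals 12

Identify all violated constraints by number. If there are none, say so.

The assignment fails constraints 2, 4, and 6.

#1 values 8, 7, 6 are pairwise distinct  OK
#2 G = 9 is not in {5, 12, 11}  FAIL
#3 B + G = 7 + 9 = 16  OK
#4 values 8, 6, 9; A = 8 is not < H = 6  FAIL
#5 A + B = 8 + 7 = 15  OK
#6 B + A = 7 + 8 = 15, not 12  FAIL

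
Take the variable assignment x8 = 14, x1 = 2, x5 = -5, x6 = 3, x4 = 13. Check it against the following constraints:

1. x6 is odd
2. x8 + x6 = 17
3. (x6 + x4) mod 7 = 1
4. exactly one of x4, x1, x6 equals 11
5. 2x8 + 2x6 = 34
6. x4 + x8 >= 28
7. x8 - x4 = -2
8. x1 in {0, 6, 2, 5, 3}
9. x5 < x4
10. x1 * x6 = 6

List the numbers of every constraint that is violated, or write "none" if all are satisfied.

1. x6 = 3 is odd — holds.
2. x8 + x6 = 14 + 3 = 17 — holds.
3. x6 + x4 = 16; 16 mod 7 = 2, not 1 — fails.
4. x4=13, x1=2, x6=3; 0 of them equal 11, not exactly one — fails.
5. 2x8 + 2x6 = 2(14) + 2(3) = 34 — holds.
6. x4 + x8 = 13 + 14 = 27; 27 < 28, bound 28 not met — fails.
7. x8 - x4 = 14 - 13 = 1, not -2 — fails.
8. x1 = 2 is in {0, 6, 2, 5, 3} — holds.
9. x5 = -5, x4 = 13; -5 < 13 — holds.
10. x1 * x6 = 2 * 3 = 6 — holds.

The assignment fails constraints 3, 4, 6, and 7.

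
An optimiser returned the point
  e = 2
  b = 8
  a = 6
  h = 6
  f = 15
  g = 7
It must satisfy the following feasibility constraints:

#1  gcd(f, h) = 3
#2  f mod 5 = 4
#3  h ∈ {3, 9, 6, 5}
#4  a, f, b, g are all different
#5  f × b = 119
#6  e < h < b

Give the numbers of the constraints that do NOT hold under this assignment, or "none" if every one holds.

#1 gcd(15, 6) = 3 — holds.
#2 15 mod 5 = 0, not 4 — does not hold.
#3 h = 6 is in {3, 9, 6, 5} — holds.
#4 values 6, 15, 8, 7 are pairwise distinct — holds.
#5 f × b = 15 × 8 = 120, not 119 — does not hold.
#6 values 2 < 6 < 8 — holds.

Constraints 2 and 5 are violated.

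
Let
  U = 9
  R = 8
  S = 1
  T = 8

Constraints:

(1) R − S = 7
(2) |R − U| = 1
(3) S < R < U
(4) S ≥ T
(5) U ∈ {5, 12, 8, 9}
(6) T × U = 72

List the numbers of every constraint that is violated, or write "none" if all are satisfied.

(1) R − S = 8 − 1 = 7 — satisfied.
(2) |8 − 9| = 1 — satisfied.
(3) values 1 < 8 < 9 — satisfied.
(4) S = 1, T = 8; 1 < 8 (want ≥) — violated.
(5) U = 9 is in {5, 12, 8, 9} — satisfied.
(6) T × U = 8 × 9 = 72 — satisfied.

The assignment fails constraint 4.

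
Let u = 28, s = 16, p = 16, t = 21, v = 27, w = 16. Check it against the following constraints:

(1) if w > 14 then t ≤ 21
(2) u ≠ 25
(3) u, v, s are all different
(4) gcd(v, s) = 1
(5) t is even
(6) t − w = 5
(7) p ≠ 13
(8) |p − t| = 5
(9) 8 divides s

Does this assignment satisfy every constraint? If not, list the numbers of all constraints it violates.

Violated: 5.

(1) w = 16 > 14, so we need t ≤ 21; t = 21 ≤ 21  ✔
(2) u = 28, and 28 ≠ 25  ✔
(3) values 28, 27, 16 are pairwise distinct  ✔
(4) gcd(27, 16) = 1  ✔
(5) t = 21 is odd  ✘
(6) t − w = 21 − 16 = 5  ✔
(7) p = 16, and 16 ≠ 13  ✔
(8) |16 − 21| = 5  ✔
(9) 16 / 8 = 2, so 8 divides 16  ✔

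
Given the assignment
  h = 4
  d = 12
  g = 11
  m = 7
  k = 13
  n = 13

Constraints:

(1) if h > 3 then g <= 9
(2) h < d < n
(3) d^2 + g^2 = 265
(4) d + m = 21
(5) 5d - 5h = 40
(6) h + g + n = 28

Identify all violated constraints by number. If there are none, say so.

(1) h = 4 > 3, so we need g ≤ 9; but g = 11 > 9  ✘
(2) values 4 < 12 < 13  ✔
(3) d^2 + g^2 = 12^2 + 11^2 = 144 + 121 = 265  ✔
(4) d + m = 12 + 7 = 19, not 21  ✘
(5) 5d - 5h = 5(12) - 5(4) = 40  ✔
(6) h + g + n = 4 + 11 + 13 = 28  ✔

Constraints 1 and 4 do not hold.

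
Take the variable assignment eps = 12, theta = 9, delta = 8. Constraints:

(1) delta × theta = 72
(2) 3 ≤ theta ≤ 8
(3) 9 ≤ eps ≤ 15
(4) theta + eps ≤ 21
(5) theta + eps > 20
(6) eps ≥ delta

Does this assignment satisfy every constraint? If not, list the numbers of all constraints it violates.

(1) delta × theta = 8 × 9 = 72 — satisfied.
(2) theta = 9 is outside [3, 8] — violated.
(3) eps = 12 lies in [9, 15] — satisfied.
(4) theta + eps = 9 + 12 = 21; 21 ≤ 21 — satisfied.
(5) theta + eps = 9 + 12 = 21; 21 > 20 — satisfied.
(6) eps = 12, delta = 8; 12 ≥ 8 — satisfied.

Constraint 2 does not hold.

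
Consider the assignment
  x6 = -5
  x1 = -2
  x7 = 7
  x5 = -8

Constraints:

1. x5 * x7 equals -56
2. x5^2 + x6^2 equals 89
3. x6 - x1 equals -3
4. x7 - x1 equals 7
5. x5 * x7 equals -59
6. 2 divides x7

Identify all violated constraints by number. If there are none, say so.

1. x5 * x7 = -8 * 7 = -56  ✓
2. x5^2 + x6^2 = (-8)^2 + (-5)^2 = 64 + 25 = 89  ✓
3. x6 - x1 = -5 - (-2) = -3  ✓
4. x7 - x1 = 7 - (-2) = 9, not 7  ✗
5. x5 * x7 = -8 * 7 = -56, not -59  ✗
6. 7 = 2*3 + 1, so 2 does not divide 7  ✗

Constraints 4, 5, and 6 are violated.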